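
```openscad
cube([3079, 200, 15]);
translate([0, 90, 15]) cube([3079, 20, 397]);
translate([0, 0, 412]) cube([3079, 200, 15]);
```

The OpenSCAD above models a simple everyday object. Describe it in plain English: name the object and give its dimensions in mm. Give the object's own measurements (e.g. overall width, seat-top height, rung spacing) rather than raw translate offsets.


An I-beam lying along x, 3079 mm long. Overall section height 427 mm. Two flanges 200 mm wide (y) and 15 mm thick, one on the floor and one at the top; a web 20 mm thick runs between them, centred on the flange width.


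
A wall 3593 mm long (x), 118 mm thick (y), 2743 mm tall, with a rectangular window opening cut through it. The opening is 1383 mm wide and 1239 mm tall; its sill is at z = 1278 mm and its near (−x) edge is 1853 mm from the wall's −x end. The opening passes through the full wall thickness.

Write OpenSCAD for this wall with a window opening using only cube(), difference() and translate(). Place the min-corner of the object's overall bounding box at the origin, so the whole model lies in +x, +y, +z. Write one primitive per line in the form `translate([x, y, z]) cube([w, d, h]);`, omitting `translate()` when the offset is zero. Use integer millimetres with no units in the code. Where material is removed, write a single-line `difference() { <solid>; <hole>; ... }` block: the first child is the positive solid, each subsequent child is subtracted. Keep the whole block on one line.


difference() { cube([3593, 118, 2743]); translate([1853, 0, 1278]) cube([1383, 118, 1239]); }


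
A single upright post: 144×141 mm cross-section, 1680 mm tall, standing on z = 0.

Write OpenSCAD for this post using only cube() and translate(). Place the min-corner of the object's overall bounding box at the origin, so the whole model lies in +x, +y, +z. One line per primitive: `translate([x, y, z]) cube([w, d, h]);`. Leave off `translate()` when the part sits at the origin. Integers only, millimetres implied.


cube([144, 141, 1680]);


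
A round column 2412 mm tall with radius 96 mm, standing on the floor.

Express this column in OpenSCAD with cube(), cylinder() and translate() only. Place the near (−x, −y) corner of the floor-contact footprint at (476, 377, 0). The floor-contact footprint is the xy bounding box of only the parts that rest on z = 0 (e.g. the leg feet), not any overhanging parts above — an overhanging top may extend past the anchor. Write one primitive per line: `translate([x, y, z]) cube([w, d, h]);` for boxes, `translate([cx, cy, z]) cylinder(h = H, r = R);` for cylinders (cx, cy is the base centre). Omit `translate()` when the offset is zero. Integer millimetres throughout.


translate([572, 473, 0]) cylinder(h = 2412, r = 96);


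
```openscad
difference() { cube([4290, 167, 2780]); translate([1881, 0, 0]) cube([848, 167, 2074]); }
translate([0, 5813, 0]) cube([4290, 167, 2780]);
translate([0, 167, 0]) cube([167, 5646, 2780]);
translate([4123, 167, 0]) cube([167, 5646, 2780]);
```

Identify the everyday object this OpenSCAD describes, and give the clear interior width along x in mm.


A single room. The interior width is 3956 mm.

Four walls enclosing a rectangle with a door in the front wall — a room. Outside width 4290 minus two 167 mm walls gives 3956 mm.


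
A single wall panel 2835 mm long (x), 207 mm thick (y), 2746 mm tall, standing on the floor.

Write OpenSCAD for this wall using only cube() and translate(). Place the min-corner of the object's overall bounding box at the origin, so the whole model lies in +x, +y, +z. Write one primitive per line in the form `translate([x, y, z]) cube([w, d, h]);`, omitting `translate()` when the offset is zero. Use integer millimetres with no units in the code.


cube([2835, 207, 2746]);


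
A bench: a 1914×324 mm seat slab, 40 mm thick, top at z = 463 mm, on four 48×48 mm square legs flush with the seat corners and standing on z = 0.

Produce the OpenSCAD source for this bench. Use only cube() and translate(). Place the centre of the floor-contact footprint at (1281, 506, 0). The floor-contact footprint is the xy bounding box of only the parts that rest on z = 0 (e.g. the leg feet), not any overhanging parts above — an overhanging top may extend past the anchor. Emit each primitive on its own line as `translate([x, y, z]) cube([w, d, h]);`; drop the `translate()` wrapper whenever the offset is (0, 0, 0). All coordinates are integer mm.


translate([324, 344, 423]) cube([1914, 324, 40]);
translate([324, 344, 0]) cube([48, 48, 423]);
translate([324, 620, 0]) cube([48, 48, 423]);
translate([2190, 344, 0]) cube([48, 48, 423]);
translate([2190, 620, 0]) cube([48, 48, 423]);


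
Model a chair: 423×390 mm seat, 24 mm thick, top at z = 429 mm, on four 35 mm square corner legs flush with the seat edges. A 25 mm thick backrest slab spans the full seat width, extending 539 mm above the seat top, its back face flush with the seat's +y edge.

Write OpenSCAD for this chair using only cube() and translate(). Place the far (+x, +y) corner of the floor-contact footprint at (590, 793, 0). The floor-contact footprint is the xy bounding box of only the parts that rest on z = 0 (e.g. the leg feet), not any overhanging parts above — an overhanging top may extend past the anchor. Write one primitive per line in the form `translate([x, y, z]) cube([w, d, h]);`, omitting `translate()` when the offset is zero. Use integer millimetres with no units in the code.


translate([167, 403, 405]) cube([423, 390, 24]);
translate([167, 403, 0]) cube([35, 35, 405]);
translate([555, 403, 0]) cube([35, 35, 405]);
translate([167, 758, 0]) cube([35, 35, 405]);
translate([555, 758, 0]) cube([35, 35, 405]);
translate([167, 768, 429]) cube([423, 25, 539]);


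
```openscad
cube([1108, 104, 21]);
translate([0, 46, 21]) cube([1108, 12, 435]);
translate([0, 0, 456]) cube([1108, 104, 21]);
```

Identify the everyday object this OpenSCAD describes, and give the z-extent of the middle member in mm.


An I-beam. The web height is 435 mm.

Two wide flanges with a thin centred web — an I-beam. Overall 477 mm minus two 21 mm flanges gives a web of 477 − 2·21 = 435 mm.


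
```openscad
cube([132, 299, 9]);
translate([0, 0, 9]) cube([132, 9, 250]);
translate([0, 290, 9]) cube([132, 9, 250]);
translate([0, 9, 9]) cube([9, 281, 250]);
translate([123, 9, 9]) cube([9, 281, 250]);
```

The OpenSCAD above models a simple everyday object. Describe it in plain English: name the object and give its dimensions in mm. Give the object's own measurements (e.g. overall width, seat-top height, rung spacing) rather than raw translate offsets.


An open-topped rectangular box: outside dimensions 132×299×259 mm, with a uniform wall and base thickness of 9 mm. The base is a full 132×299 slab on the floor; four walls sit on top of the base. The front and back walls (the −y and +y sides) span the full width; the two side walls fit between them.


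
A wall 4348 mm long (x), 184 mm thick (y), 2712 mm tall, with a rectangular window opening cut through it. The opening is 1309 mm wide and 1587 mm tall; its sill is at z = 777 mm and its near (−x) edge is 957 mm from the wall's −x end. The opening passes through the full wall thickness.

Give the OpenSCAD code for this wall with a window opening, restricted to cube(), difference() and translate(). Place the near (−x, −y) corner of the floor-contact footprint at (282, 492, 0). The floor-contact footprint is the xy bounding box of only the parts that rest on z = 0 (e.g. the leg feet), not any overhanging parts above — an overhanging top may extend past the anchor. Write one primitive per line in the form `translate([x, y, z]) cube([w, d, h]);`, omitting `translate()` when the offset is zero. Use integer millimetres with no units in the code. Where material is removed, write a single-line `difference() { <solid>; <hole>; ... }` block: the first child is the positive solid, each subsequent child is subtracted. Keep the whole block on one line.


difference() { translate([282, 492, 0]) cube([4348, 184, 2712]); translate([1239, 492, 777]) cube([1309, 184, 1587]); }


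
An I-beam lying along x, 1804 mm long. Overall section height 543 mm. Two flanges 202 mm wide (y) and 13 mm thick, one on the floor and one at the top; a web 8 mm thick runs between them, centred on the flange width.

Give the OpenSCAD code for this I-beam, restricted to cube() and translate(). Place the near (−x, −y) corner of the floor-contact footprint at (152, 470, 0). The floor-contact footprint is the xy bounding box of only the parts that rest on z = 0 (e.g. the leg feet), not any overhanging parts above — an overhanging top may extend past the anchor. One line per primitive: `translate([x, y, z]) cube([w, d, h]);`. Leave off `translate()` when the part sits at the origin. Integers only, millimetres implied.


translate([152, 470, 0]) cube([1804, 202, 13]);
translate([152, 567, 13]) cube([1804, 8, 517]);
translate([152, 470, 530]) cube([1804, 202, 13]);


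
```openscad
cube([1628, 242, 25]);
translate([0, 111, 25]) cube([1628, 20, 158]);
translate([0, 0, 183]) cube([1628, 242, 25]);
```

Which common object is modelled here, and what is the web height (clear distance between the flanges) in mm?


An I-beam. The web height is 158 mm.

Two wide flanges with a thin centred web — an I-beam. Overall 208 mm minus two 25 mm flanges gives a web of 208 − 2·25 = 158 mm.


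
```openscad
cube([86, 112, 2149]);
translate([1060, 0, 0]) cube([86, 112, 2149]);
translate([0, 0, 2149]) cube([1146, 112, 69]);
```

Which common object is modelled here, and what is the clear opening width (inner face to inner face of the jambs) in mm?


A door frame. The clear opening width is 974 mm.

Two 2149 mm tall posts with a header on top — a door frame. The left jamb is 86 mm wide at x = 0; the right jamb starts at x = 1060. The clear opening is 1060 − 86 = 974 mm.


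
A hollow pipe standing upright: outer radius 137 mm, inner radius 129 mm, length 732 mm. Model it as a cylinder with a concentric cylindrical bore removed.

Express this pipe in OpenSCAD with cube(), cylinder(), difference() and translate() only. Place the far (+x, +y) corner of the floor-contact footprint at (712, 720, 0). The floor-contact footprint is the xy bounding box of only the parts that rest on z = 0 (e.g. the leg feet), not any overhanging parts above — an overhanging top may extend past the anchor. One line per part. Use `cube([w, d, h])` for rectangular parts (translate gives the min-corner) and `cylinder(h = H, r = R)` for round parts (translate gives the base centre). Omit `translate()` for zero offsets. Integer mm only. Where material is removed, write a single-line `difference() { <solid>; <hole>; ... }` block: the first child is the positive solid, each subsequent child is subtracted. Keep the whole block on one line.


difference() { translate([575, 583, 0]) cylinder(h = 732, r = 137); translate([575, 583, 0]) cylinder(h = 732, r = 129); }


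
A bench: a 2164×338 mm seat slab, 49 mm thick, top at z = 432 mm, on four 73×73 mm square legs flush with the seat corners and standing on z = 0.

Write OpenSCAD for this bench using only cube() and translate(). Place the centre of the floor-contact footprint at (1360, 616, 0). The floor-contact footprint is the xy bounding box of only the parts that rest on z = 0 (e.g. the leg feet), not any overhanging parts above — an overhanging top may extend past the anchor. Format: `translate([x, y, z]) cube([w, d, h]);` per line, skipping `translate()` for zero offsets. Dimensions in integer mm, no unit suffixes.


translate([278, 447, 383]) cube([2164, 338, 49]);
translate([278, 447, 0]) cube([73, 73, 383]);
translate([278, 712, 0]) cube([73, 73, 383]);
translate([2369, 447, 0]) cube([73, 73, 383]);
translate([2369, 712, 0]) cube([73, 73, 383]);


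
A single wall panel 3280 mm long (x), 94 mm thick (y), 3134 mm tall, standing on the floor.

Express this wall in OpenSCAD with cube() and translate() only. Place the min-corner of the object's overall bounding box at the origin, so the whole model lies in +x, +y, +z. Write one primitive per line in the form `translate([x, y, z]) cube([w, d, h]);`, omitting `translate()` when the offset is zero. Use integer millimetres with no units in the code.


cube([3280, 94, 3134]);


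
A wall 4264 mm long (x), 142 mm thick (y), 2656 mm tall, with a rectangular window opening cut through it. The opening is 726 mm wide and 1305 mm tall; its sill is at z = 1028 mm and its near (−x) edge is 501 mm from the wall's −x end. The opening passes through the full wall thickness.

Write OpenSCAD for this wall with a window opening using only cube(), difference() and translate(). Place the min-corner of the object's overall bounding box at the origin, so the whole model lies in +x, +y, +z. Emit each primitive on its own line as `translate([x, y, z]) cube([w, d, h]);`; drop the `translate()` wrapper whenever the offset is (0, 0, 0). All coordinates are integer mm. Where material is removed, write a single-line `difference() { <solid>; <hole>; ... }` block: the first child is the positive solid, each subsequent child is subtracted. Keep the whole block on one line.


difference() { cube([4264, 142, 2656]); translate([501, 0, 1028]) cube([726, 142, 1305]); }


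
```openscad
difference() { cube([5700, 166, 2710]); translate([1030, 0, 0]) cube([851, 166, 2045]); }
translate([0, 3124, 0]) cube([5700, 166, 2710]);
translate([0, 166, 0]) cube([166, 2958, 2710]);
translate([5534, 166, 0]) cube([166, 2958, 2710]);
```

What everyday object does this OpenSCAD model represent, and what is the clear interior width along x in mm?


A single room. The interior width is 5368 mm.

Four walls enclosing a rectangle with a door in the front wall — a room. Outside width 5700 minus two 166 mm walls gives 5368 mm.


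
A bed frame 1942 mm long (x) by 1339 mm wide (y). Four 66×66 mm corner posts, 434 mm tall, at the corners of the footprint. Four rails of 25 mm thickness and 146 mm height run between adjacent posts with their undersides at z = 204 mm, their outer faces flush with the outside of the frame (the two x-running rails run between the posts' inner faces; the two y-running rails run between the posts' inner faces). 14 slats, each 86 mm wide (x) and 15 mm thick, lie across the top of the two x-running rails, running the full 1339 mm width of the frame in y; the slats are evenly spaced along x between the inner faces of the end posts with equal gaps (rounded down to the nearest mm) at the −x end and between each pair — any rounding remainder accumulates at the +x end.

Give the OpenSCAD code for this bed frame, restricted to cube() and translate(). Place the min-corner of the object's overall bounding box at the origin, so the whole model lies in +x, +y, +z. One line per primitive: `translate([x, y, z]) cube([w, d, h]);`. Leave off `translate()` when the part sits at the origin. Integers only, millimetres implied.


// slat z = rail_z + rail_h = 204 + 146 = 350
// slat gap = ⌊(1810 − 14·86) / 15⌋ = 40
cube([66, 66, 434]);
translate([0, 1273, 0]) cube([66, 66, 434]);
translate([1876, 0, 0]) cube([66, 66, 434]);
translate([1876, 1273, 0]) cube([66, 66, 434]);
translate([66, 0, 204]) cube([1810, 25, 146]);
translate([66, 1314, 204]) cube([1810, 25, 146]);
translate([0, 66, 204]) cube([25, 1207, 146]);
translate([1917, 66, 204]) cube([25, 1207, 146]);
translate([106, 0, 350]) cube([86, 1339, 15]);
translate([232, 0, 350]) cube([86, 1339, 15]);
translate([358, 0, 350]) cube([86, 1339, 15]);
translate([484, 0, 350]) cube([86, 1339, 15]);
translate([610, 0, 350]) cube([86, 1339, 15]);
translate([736, 0, 350]) cube([86, 1339, 15]);
translate([862, 0, 350]) cube([86, 1339, 15]);
translate([988, 0, 350]) cube([86, 1339, 15]);
translate([1114, 0, 350]) cube([86, 1339, 15]);
translate([1240, 0, 350]) cube([86, 1339, 15]);
translate([1366, 0, 350]) cube([86, 1339, 15]);
translate([1492, 0, 350]) cube([86, 1339, 15]);
translate([1618, 0, 350]) cube([86, 1339, 15]);
translate([1744, 0, 350]) cube([86, 1339, 15]);


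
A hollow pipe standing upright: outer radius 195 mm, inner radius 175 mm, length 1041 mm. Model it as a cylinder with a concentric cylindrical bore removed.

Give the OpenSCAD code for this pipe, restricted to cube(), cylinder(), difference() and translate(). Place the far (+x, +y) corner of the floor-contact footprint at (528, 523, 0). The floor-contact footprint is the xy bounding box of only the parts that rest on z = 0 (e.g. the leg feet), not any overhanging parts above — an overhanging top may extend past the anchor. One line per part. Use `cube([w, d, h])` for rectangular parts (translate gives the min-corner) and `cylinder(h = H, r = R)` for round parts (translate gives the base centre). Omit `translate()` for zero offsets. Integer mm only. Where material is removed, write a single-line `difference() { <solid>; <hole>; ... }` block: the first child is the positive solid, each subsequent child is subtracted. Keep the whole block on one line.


difference() { translate([333, 328, 0]) cylinder(h = 1041, r = 195); translate([333, 328, 0]) cylinder(h = 1041, r = 175); }


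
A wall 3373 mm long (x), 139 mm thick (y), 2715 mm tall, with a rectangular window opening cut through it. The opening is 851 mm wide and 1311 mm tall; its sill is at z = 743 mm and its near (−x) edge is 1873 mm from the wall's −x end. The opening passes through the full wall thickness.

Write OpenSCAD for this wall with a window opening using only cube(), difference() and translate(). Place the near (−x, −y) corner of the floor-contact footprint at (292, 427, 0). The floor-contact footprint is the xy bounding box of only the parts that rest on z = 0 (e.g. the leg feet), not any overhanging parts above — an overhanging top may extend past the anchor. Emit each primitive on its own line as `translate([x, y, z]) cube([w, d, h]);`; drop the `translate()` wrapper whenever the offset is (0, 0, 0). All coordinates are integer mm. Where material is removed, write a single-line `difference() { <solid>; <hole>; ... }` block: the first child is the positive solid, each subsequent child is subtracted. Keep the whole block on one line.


difference() { translate([292, 427, 0]) cube([3373, 139, 2715]); translate([2165, 427, 743]) cube([851, 139, 1311]); }


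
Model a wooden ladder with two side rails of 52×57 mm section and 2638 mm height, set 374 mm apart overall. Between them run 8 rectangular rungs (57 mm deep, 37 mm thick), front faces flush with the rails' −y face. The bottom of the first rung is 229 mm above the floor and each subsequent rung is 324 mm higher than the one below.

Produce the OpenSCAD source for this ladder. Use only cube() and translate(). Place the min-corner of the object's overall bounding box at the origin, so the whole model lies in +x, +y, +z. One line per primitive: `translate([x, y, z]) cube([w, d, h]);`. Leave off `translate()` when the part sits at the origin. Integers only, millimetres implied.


cube([52, 57, 2638]);
translate([322, 0, 0]) cube([52, 57, 2638]);
translate([52, 0, 229]) cube([270, 57, 37]);
translate([52, 0, 553]) cube([270, 57, 37]);
translate([52, 0, 877]) cube([270, 57, 37]);
translate([52, 0, 1201]) cube([270, 57, 37]);
translate([52, 0, 1525]) cube([270, 57, 37]);
translate([52, 0, 1849]) cube([270, 57, 37]);
translate([52, 0, 2173]) cube([270, 57, 37]);
translate([52, 0, 2497]) cube([270, 57, 37]);


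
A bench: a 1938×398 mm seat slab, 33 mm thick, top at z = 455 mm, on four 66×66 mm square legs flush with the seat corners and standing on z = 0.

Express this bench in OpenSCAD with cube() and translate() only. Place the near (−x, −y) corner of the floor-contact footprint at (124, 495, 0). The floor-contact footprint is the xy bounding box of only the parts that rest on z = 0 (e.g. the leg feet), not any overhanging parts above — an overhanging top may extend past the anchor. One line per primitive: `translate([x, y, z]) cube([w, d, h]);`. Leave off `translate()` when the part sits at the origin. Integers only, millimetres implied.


translate([124, 495, 422]) cube([1938, 398, 33]);
translate([124, 495, 0]) cube([66, 66, 422]);
translate([124, 827, 0]) cube([66, 66, 422]);
translate([1996, 495, 0]) cube([66, 66, 422]);
translate([1996, 827, 0]) cube([66, 66, 422]);


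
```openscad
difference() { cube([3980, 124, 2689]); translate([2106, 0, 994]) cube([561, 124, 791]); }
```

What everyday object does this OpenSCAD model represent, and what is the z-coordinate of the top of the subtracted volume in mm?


A wall with a window opening. The window head height is 1785 mm.

A wall with a rectangular opening subtracted — a window. Sill at z = 994, opening 791 mm tall, so the head is at 994 + 791 = 1785 mm.


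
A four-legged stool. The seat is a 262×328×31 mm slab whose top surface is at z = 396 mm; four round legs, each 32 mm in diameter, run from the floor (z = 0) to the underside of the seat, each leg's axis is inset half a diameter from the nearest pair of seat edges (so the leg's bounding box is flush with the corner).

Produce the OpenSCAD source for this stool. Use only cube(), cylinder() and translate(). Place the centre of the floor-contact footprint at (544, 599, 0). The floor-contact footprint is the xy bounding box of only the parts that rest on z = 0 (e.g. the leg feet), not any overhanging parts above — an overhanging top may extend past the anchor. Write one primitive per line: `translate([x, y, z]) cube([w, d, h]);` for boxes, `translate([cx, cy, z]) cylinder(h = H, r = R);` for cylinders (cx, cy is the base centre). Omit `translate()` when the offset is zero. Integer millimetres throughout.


translate([413, 435, 365]) cube([262, 328, 31]);
translate([429, 451, 0]) cylinder(h = 365, r = 16);
translate([659, 451, 0]) cylinder(h = 365, r = 16);
translate([429, 747, 0]) cylinder(h = 365, r = 16);
translate([659, 747, 0]) cylinder(h = 365, r = 16);


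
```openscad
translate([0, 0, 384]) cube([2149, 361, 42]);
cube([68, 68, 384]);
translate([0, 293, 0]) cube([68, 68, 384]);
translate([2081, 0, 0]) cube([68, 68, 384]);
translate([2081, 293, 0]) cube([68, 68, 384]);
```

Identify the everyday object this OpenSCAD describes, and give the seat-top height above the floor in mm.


A bench. The seat-top height is 426 mm.

A long slab on four corner posts — a bench. The slab sits at z = 384 with thickness 42, so the top is 384 + 42 = 426 mm.


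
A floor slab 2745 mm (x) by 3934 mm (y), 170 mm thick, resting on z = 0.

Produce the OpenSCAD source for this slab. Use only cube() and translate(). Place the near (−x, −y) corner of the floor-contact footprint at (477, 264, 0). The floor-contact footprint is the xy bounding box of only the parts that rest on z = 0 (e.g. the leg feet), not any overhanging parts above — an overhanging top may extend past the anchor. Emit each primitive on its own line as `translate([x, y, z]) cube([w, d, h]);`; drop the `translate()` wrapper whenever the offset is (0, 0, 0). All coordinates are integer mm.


translate([477, 264, 0]) cube([2745, 3934, 170]);


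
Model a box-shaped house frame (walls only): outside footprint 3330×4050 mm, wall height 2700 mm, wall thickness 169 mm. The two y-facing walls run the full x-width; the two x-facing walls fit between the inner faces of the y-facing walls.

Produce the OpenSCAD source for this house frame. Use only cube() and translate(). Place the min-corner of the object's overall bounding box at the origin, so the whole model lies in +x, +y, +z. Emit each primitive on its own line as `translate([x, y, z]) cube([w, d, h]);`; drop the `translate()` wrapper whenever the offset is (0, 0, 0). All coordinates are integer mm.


cube([3330, 169, 2700]);
translate([0, 3881, 0]) cube([3330, 169, 2700]);
translate([0, 169, 0]) cube([169, 3712, 2700]);
translate([3161, 169, 0]) cube([169, 3712, 2700]);


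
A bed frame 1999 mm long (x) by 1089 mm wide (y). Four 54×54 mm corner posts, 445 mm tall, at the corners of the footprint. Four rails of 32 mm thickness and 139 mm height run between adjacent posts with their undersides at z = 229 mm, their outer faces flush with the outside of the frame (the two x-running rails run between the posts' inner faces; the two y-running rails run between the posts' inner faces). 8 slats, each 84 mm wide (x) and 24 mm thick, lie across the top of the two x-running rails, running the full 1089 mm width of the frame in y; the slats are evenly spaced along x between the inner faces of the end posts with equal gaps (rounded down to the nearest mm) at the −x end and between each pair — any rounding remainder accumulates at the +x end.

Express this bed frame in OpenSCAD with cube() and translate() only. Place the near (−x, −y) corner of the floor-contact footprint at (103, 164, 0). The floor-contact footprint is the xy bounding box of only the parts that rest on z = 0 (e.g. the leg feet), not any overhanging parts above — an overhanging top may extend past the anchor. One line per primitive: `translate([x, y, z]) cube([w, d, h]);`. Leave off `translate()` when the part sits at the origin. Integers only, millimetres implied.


translate([103, 164, 0]) cube([54, 54, 445]);
translate([103, 1199, 0]) cube([54, 54, 445]);
translate([2048, 164, 0]) cube([54, 54, 445]);
translate([2048, 1199, 0]) cube([54, 54, 445]);
translate([157, 164, 229]) cube([1891, 32, 139]);
translate([157, 1221, 229]) cube([1891, 32, 139]);
translate([103, 218, 229]) cube([32, 981, 139]);
translate([2070, 218, 229]) cube([32, 981, 139]);
translate([292, 164, 368]) cube([84, 1089, 24]);
translate([511, 164, 368]) cube([84, 1089, 24]);
translate([730, 164, 368]) cube([84, 1089, 24]);
translate([949, 164, 368]) cube([84, 1089, 24]);
translate([1168, 164, 368]) cube([84, 1089, 24]);
translate([1387, 164, 368]) cube([84, 1089, 24]);
translate([1606, 164, 368]) cube([84, 1089, 24]);
translate([1825, 164, 368]) cube([84, 1089, 24]);


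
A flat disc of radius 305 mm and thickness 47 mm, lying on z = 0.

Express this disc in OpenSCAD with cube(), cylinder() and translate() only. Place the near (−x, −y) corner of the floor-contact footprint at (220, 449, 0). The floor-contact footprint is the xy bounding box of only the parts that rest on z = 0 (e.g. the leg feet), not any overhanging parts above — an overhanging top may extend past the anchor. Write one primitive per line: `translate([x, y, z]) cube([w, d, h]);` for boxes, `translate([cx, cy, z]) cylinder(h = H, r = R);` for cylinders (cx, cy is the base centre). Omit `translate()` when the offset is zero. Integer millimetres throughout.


translate([525, 754, 0]) cylinder(h = 47, r = 305);


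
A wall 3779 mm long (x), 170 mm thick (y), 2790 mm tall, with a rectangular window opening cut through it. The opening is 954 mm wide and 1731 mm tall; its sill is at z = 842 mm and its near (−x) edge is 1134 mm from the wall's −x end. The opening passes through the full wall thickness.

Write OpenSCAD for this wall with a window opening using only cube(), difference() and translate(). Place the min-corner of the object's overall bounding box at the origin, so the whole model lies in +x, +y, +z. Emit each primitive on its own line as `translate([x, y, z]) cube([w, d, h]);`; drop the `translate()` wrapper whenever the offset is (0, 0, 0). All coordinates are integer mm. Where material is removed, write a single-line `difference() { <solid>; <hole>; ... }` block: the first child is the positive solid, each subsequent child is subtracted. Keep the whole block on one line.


difference() { cube([3779, 170, 2790]); translate([1134, 0, 842]) cube([954, 170, 1731]); }


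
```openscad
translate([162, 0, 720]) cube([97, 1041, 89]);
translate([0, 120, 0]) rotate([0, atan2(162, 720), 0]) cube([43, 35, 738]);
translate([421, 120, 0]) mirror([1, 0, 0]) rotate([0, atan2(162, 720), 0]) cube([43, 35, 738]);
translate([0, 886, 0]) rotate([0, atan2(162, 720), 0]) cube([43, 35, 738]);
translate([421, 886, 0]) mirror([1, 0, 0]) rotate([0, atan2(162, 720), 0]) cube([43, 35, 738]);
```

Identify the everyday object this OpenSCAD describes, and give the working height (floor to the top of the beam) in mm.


A sawhorse. The overall height is 809 mm.

A beam across two mirrored pairs of raked legs — a sawhorse. The beam's underside is at z = 720 (matching the legs' vertical rise in atan2(162, 720)) and the beam is 89 mm tall, so its top is at 720 + 89 = 809 mm. The raked legs top out at the beam's underside, so that is the highest point.


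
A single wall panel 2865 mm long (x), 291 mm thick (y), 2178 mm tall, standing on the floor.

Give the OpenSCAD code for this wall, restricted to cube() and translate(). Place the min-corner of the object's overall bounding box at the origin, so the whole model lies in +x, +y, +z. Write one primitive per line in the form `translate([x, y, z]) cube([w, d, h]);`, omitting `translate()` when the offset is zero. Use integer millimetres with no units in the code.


cube([2865, 291, 2178]);


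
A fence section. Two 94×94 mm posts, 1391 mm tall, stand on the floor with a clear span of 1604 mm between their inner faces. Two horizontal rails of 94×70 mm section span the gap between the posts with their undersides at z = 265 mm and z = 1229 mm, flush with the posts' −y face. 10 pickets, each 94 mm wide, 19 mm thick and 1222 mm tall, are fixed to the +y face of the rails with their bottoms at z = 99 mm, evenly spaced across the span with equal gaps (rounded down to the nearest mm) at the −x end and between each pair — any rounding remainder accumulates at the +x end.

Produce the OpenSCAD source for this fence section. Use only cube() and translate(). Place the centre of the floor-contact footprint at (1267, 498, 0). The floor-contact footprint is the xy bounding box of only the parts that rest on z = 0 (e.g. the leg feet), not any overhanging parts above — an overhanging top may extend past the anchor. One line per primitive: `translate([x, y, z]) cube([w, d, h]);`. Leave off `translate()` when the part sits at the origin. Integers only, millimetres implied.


translate([371, 451, 0]) cube([94, 94, 1391]);
translate([2069, 451, 0]) cube([94, 94, 1391]);
translate([465, 451, 265]) cube([1604, 94, 70]);
translate([465, 451, 1229]) cube([1604, 94, 70]);
translate([525, 545, 99]) cube([94, 19, 1222]);
translate([679, 545, 99]) cube([94, 19, 1222]);
translate([833, 545, 99]) cube([94, 19, 1222]);
translate([987, 545, 99]) cube([94, 19, 1222]);
translate([1141, 545, 99]) cube([94, 19, 1222]);
translate([1295, 545, 99]) cube([94, 19, 1222]);
translate([1449, 545, 99]) cube([94, 19, 1222]);
translate([1603, 545, 99]) cube([94, 19, 1222]);
translate([1757, 545, 99]) cube([94, 19, 1222]);
translate([1911, 545, 99]) cube([94, 19, 1222]);


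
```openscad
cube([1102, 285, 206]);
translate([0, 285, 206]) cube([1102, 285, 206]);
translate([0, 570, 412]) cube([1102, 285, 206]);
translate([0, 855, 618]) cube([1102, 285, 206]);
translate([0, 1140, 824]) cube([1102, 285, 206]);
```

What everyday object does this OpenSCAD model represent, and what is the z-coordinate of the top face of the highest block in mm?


A staircase. The total rise is 1030 mm.

5 identical blocks, each offset up and back from the previous — a staircase. Each step is 206 mm tall and there are 5 of them, so the total rise is 5 × 206 = 1030 mm.


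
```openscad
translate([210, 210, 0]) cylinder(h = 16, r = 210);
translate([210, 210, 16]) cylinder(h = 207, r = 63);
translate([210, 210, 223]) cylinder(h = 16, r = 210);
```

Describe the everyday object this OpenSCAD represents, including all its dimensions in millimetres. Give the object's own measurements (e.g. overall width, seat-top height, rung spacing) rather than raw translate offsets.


A spool: two coaxial disc flanges of radius 210 mm and thickness 16 mm, joined by a core cylinder of radius 63 mm and height 207 mm. The lower flange rests on z = 0 and the three cylinders share a vertical axis.


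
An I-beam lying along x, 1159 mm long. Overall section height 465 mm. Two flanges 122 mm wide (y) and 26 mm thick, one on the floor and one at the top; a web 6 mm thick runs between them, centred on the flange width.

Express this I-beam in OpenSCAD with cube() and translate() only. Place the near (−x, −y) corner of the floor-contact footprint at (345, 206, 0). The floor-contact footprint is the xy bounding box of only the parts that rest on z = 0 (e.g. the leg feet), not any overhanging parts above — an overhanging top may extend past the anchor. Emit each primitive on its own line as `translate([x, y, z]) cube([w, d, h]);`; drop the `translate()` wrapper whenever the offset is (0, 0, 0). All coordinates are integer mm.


translate([345, 206, 0]) cube([1159, 122, 26]);
translate([345, 264, 26]) cube([1159, 6, 413]);
translate([345, 206, 439]) cube([1159, 122, 26]);


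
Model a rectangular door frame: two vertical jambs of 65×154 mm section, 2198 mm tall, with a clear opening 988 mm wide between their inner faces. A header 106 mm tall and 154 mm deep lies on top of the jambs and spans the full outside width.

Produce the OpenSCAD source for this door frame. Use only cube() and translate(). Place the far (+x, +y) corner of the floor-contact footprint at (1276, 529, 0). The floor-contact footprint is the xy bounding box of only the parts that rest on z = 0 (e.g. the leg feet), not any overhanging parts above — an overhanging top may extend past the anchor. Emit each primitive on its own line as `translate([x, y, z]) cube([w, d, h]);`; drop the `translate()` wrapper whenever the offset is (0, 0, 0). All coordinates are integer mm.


translate([158, 375, 0]) cube([65, 154, 2198]);
translate([1211, 375, 0]) cube([65, 154, 2198]);
translate([158, 375, 2198]) cube([1118, 154, 106]);


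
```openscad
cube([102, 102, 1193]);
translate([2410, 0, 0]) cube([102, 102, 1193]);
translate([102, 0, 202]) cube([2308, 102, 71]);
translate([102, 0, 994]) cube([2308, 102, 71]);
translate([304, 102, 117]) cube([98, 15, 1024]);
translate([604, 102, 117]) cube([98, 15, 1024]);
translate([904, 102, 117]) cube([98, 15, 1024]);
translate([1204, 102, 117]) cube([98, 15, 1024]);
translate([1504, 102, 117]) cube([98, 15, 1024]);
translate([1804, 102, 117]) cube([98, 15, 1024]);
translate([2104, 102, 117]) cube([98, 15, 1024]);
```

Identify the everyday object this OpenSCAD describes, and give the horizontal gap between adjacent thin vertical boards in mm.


A fence section. The picket gap is 202 mm.

Two posts, two rails, 7 pickets — a fence section. Span 2308 mm holds 7 pickets of 98 mm with 8 equal gaps: ⌊(2308 − 7·98) / 8⌋ = 202 mm.


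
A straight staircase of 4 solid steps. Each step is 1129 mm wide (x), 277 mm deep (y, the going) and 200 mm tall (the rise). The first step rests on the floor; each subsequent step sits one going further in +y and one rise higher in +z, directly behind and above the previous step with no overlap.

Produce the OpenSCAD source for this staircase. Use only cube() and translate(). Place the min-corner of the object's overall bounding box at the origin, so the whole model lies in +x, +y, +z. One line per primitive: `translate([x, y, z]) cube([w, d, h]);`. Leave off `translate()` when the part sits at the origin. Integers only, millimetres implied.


cube([1129, 277, 200]);
translate([0, 277, 200]) cube([1129, 277, 200]);
translate([0, 554, 400]) cube([1129, 277, 200]);
translate([0, 831, 600]) cube([1129, 277, 200]);


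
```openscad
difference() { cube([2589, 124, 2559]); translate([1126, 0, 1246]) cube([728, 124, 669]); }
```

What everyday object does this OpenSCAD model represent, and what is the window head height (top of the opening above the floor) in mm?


A wall with a window opening. The window head height is 1915 mm.

A wall with a rectangular opening subtracted — a window. Sill at z = 1246, opening 669 mm tall, so the head is at 1246 + 669 = 1915 mm.


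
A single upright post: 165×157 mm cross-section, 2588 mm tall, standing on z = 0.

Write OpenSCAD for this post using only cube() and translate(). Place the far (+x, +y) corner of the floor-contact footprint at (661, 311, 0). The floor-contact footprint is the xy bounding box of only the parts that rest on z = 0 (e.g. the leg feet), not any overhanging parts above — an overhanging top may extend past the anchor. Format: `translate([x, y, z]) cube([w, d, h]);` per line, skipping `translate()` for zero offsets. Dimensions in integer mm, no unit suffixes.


translate([496, 154, 0]) cube([165, 157, 2588]);


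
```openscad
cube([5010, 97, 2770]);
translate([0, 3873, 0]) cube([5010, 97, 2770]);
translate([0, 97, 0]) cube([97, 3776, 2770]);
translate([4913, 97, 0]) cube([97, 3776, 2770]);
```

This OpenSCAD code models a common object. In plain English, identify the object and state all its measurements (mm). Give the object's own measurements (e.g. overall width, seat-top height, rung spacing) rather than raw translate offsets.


The wall frame of a small rectangular building: four walls, each 2770 mm tall and 97 mm thick, enclosing a footprint 5010 mm (x) by 3970 mm (y) outside-to-outside, with no floor or roof. The front and back walls (the −y and +y sides) span the full width; the two side walls fit between them.


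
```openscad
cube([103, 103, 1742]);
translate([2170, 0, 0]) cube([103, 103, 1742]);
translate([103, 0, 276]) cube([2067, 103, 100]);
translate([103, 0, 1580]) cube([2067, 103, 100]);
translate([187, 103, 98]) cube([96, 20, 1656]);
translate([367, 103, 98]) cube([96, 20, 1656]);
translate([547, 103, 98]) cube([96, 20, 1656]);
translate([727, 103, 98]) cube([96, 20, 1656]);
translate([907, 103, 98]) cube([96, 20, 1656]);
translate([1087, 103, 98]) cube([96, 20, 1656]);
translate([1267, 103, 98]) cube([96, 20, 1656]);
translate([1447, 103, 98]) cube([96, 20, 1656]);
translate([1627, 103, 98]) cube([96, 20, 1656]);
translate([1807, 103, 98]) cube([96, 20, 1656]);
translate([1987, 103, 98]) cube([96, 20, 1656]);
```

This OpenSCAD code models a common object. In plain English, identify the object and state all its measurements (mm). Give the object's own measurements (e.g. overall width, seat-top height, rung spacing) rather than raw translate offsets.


A fence section. Two 103×103 mm posts, 1742 mm tall, stand on the floor with a clear span of 2067 mm between their inner faces. Two horizontal rails of 103×100 mm section span the gap between the posts with their undersides at z = 276 mm and z = 1580 mm, flush with the posts' −y face. 11 pickets, each 96 mm wide, 20 mm thick and 1656 mm tall, are fixed to the +y face of the rails with their bottoms at z = 98 mm, spaced across the span with a 84 mm gap after the −x post and between neighbouring pickets, with 87 mm left before the +x post.


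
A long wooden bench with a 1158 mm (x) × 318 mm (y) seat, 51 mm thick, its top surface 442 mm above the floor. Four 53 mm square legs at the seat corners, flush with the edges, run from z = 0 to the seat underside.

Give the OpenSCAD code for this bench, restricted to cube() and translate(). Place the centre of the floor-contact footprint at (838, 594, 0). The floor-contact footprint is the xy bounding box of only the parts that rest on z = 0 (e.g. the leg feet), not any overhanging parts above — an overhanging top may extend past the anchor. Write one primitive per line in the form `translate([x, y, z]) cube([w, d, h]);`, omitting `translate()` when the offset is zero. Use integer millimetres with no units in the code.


translate([259, 435, 391]) cube([1158, 318, 51]);
translate([259, 435, 0]) cube([53, 53, 391]);
translate([259, 700, 0]) cube([53, 53, 391]);
translate([1364, 435, 0]) cube([53, 53, 391]);
translate([1364, 700, 0]) cube([53, 53, 391]);


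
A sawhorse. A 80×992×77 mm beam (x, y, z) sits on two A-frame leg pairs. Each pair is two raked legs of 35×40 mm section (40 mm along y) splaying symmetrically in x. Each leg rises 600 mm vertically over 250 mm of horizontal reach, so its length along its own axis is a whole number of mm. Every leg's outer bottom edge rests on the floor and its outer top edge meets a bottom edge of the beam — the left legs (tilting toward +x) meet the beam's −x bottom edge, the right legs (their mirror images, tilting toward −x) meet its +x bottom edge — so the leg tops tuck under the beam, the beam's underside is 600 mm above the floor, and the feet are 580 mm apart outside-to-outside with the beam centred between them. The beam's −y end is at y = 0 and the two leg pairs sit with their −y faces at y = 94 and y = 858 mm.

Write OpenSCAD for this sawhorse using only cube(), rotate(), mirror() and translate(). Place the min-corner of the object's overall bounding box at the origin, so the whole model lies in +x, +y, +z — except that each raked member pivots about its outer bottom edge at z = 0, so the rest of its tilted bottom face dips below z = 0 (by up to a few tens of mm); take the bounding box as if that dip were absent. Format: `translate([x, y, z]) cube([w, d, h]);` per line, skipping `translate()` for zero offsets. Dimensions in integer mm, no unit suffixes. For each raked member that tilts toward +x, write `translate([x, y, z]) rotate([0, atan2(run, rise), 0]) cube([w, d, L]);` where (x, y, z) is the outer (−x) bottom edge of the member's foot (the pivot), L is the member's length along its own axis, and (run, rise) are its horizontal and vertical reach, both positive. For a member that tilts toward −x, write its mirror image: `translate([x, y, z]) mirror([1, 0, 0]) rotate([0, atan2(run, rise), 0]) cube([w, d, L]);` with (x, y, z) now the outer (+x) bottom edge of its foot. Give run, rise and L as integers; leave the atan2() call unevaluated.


// leg length = √(250² + 600²) = 650
// right-leg outer foot x = 2·250 + 80 = 580
// beam min-corner = (250, 0, 600)
translate([250, 0, 600]) cube([80, 992, 77]);
translate([0, 94, 0]) rotate([0, atan2(250, 600), 0]) cube([35, 40, 650]);
translate([580, 94, 0]) mirror([1, 0, 0]) rotate([0, atan2(250, 600), 0]) cube([35, 40, 650]);
translate([0, 858, 0]) rotate([0, atan2(250, 600), 0]) cube([35, 40, 650]);
translate([580, 858, 0]) mirror([1, 0, 0]) rotate([0, atan2(250, 600), 0]) cube([35, 40, 650]);
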